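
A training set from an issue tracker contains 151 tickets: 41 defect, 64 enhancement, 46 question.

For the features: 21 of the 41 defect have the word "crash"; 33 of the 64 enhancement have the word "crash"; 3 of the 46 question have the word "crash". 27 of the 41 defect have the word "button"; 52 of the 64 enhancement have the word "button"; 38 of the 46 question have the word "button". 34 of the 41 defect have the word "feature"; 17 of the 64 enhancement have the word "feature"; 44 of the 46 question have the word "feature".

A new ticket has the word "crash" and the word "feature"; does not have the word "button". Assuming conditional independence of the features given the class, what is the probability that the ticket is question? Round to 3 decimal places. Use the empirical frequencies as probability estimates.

defect: (41/151) × (21/41) × (14/41) × (34/41) ≈ 0.0393805
enhancement: (64/151) × (33/64) × (12/64) × (17/64) ≈ 0.0108845
question: (46/151) × (3/46) × (8/46) × (44/46) ≈ 0.003305
P(question | x) = 0.003305 / 0.05357 ≈ 0.062

0.062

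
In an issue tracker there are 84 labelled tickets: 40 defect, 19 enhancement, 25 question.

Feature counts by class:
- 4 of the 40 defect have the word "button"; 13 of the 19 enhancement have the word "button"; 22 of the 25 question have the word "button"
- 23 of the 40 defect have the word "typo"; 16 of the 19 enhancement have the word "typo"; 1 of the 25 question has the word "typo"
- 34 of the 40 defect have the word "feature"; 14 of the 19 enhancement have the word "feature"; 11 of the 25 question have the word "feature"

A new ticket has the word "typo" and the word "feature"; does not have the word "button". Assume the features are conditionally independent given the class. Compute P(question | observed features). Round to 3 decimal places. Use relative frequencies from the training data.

defect: (40/84) × (36/40) × (23/40) × (34/40) ≈ 0.209464
enhancement: (19/84) × (6/19) × (16/19) × (14/19) ≈ 0.0443213
question: (25/84) × (3/25) × (1/25) × (11/25) ≈ 0.000628571
P(question | x) = 0.000628571 / 0.254413871 ≈ 0.002

0.002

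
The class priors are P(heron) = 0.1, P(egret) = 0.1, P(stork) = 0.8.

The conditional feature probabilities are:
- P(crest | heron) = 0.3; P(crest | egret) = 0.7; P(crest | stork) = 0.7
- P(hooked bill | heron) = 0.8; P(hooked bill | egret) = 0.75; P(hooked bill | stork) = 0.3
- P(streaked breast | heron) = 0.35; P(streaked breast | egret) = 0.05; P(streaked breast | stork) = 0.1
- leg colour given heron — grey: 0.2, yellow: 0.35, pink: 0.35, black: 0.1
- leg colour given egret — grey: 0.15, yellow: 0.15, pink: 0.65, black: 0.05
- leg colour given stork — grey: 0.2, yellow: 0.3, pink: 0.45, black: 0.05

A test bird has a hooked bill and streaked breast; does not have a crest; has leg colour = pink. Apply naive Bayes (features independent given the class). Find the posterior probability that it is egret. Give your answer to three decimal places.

heron: 0.1 × (1−0.3) × 0.8 × 0.35 × 0.35 = 0.00686
egret: 0.1 × (1−0.7) × 0.75 × 0.05 × 0.65 = 0.00073125
stork: 0.8 × (1−0.7) × 0.3 × 0.1 × 0.45 = 0.00324
P(egret | x) = 0.00073125 / 0.01083125 ≈ 0.068

0.068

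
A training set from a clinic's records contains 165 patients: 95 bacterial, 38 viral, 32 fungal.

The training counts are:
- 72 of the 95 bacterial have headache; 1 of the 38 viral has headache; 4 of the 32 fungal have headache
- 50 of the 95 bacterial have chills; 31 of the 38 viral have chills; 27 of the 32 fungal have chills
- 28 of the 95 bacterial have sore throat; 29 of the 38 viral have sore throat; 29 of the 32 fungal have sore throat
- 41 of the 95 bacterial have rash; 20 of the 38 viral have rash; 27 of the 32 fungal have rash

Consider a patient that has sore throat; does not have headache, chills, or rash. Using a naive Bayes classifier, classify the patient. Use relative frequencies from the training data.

bacterial: (95/165) × (23/95) × (45/95) × (28/95) × (54/95) ≈ 0.0110621
viral: (38/165) × (37/38) × (7/38) × (29/38) × (18/38) ≈ 0.0149326
fungal: (32/165) × (28/32) × (5/32) × (29/32) × (5/32) ≈ 0.00375459
Highest score → viral.

viral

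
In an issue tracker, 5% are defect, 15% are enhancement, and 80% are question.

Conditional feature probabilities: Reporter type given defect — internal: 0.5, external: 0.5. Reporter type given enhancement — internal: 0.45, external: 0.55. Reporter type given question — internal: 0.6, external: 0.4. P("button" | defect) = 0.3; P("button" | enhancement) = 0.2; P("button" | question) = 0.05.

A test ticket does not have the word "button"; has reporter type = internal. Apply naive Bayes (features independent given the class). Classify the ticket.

question

defect: 0.05 × 0.5 × (1−0.3) = 0.0175
enhancement: 0.15 × 0.45 × (1−0.2) = 0.054
question: 0.8 × 0.6 × (1−0.05) = 0.456
Highest score → question.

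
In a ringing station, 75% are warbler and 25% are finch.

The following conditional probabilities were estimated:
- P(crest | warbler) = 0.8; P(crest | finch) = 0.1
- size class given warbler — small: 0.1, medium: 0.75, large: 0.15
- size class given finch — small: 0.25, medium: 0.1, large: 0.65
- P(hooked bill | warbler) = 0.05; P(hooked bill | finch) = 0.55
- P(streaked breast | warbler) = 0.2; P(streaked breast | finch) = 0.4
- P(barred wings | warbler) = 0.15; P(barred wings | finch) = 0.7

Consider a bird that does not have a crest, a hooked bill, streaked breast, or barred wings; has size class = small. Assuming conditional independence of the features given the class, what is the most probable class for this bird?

warbler

warbler: 0.75 × (1−0.8) × 0.1 × (1−0.05) × (1−0.2) × (1−0.15) = 0.00969
finch: 0.25 × (1−0.1) × 0.25 × (1−0.55) × (1−0.4) × (1−0.7) = 0.00455625
Highest score → warbler.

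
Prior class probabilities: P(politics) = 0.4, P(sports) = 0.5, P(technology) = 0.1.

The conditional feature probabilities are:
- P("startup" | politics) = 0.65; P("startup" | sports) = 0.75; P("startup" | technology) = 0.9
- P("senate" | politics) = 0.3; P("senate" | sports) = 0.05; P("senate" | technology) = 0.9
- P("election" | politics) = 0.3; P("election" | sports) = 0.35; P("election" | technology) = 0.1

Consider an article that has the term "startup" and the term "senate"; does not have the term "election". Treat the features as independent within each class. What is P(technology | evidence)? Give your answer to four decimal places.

0.5219

politics: 0.4 × 0.65 × 0.3 × (1−0.3) = 0.0546
sports: 0.5 × 0.75 × 0.05 × (1−0.35) = 0.0121875
technology: 0.1 × 0.9 × 0.9 × (1−0.1) = 0.0729
P(technology | x) = 0.0729 / 0.1396875 ≈ 0.5219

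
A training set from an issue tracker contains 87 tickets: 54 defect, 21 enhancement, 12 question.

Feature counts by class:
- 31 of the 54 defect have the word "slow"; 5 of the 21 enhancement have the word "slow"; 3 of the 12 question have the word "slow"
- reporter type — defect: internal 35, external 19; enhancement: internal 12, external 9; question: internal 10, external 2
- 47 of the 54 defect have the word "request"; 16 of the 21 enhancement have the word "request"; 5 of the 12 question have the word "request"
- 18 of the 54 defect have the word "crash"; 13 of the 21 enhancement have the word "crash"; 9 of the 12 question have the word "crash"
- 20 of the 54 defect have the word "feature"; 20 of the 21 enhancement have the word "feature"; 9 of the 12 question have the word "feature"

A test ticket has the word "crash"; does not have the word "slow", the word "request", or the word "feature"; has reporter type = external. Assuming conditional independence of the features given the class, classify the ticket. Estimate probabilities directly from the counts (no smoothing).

defect

defect: (54/87) × (23/54) × (19/54) × (7/54) × (18/54) × (34/54) ≈ 0.00253068
enhancement: (21/87) × (16/21) × (9/21) × (5/21) × (13/21) × (1/21) ≈ 0.000553196
question: (12/87) × (9/12) × (2/12) × (7/12) × (9/12) × (3/12) ≈ 0.00188578
Highest score → defect.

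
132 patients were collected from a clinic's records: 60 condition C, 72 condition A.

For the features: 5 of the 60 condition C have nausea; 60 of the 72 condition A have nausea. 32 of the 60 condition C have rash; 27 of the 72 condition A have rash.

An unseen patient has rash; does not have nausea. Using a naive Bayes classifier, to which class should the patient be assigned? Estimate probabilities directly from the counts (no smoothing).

condition C

condition C: (60/132) × (55/60) × (32/60) ≈ 0.222222
condition A: (72/132) × (12/72) × (27/72) ≈ 0.0340909
Highest score → condition C.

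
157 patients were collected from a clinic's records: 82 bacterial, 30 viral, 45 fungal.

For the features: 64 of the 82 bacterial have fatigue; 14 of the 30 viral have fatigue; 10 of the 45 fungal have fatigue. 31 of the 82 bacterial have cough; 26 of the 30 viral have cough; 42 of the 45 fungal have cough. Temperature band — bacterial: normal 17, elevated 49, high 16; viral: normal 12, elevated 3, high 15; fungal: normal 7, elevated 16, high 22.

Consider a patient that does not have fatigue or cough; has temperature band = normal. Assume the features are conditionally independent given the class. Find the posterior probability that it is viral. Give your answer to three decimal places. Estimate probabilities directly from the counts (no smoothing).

0.241

bacterial: (82/157) × (18/82) × (51/82) × (17/82) ≈ 0.0147831
viral: (30/157) × (16/30) × (4/30) × (12/30) ≈ 0.00543524
fungal: (45/157) × (35/45) × (3/45) × (7/45) ≈ 0.00231187
P(viral | x) = 0.00543524 / 0.02253021 ≈ 0.241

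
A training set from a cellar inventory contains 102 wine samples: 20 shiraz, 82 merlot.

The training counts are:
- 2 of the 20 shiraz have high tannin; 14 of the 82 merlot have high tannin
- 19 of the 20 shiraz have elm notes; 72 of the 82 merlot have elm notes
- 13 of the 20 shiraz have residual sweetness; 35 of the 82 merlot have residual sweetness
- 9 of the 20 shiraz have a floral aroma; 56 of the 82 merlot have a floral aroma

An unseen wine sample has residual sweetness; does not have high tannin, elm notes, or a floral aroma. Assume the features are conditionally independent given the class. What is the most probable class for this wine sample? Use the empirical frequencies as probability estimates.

merlot

shiraz: (20/102) × (18/20) × (1/20) × (13/20) × (11/20) ≈ 0.00315441
merlot: (82/102) × (68/82) × (10/82) × (35/82) × (26/82) ≈ 0.0110029
Highest score → merlot.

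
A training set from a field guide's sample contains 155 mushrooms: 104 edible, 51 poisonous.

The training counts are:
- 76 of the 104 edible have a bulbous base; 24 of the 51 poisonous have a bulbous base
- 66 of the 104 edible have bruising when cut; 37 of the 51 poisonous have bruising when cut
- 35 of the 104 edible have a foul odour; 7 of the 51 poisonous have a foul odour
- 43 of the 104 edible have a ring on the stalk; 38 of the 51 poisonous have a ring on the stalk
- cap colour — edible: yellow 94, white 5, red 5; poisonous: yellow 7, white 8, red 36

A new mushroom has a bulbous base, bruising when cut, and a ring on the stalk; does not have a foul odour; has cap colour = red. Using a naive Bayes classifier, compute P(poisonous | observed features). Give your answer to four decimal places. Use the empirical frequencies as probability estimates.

edible: (104/155) × (76/104) × (66/104) × (69/104) × (43/104) × (5/104) ≈ 0.00410374
poisonous: (51/155) × (24/51) × (37/51) × (44/51) × (38/51) × (36/51) ≈ 0.0509729
P(poisonous | x) = 0.0509729 / 0.05507664 ≈ 0.9255

0.9255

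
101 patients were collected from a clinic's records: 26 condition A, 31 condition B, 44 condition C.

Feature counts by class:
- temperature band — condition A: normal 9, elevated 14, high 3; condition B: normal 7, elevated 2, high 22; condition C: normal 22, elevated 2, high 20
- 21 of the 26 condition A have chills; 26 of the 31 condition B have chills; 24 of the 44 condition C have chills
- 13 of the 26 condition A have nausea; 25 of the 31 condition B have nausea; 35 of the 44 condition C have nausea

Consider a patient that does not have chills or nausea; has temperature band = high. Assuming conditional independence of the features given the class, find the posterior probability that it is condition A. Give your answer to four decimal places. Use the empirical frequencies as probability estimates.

condition A: (26/101) × (3/26) × (5/26) × (13/26) ≈ 0.00285605
condition B: (31/101) × (22/31) × (5/31) × (6/31) ≈ 0.00679985
condition C: (44/101) × (20/44) × (20/44) × (9/44) ≈ 0.0184109
P(condition A | x) = 0.00285605 / 0.0280668 ≈ 0.1018

0.1018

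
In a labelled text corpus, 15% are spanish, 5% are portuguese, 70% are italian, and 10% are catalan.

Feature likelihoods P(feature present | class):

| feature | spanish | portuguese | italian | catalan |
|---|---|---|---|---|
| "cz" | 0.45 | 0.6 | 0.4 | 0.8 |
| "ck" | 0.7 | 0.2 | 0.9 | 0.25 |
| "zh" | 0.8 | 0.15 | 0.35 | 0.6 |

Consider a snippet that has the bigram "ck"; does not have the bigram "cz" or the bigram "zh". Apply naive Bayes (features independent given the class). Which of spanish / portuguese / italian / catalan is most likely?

italian

spanish: 0.15 × (1−0.45) × 0.7 × (1−0.8) = 0.01155
portuguese: 0.05 × (1−0.6) × 0.2 × (1−0.15) = 0.0034
italian: 0.7 × (1−0.4) × 0.9 × (1−0.35) = 0.2457
catalan: 0.1 × (1−0.8) × 0.25 × (1−0.6) = 0.002
Highest score → italian.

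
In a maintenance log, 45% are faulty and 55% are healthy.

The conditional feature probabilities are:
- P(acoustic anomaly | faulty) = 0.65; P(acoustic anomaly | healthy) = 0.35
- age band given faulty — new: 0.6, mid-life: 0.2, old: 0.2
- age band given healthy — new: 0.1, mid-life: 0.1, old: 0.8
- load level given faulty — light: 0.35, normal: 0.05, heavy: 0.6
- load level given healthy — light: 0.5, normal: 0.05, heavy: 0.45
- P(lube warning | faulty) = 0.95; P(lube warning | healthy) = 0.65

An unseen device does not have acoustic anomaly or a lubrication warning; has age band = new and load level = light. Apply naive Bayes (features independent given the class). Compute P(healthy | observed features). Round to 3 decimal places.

faulty: 0.45 × (1−0.65) × 0.6 × 0.35 × (1−0.95) = 0.00165375
healthy: 0.55 × (1−0.35) × 0.1 × 0.5 × (1−0.65) = 0.00625625
P(healthy | x) = 0.00625625 / 0.00791 ≈ 0.791

0.791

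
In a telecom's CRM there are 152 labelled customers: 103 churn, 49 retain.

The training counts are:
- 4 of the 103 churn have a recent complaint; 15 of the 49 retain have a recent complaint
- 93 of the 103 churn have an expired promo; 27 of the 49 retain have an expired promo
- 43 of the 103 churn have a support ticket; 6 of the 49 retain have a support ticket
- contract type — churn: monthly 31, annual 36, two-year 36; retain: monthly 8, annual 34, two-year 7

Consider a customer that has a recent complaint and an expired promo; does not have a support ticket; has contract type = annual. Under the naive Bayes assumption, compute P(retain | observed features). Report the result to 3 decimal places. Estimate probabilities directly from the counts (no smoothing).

0.873

churn: (103/152) × (4/103) × (93/103) × (60/103) × (36/103) ≈ 0.00483773
retain: (49/152) × (15/49) × (27/49) × (43/49) × (34/49) ≈ 0.0331109
P(retain | x) = 0.0331109 / 0.03794863 ≈ 0.873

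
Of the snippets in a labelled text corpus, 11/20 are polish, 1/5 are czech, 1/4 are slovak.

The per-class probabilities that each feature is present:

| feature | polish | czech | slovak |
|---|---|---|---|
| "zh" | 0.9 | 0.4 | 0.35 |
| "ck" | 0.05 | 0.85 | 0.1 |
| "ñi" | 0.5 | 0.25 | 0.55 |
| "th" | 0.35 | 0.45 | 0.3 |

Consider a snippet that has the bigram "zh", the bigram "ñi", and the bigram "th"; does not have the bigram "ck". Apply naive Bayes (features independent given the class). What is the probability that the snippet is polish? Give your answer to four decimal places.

polish: 0.55 × 0.9 × (1−0.05) × 0.5 × 0.35 = 0.08229375
czech: 0.2 × 0.4 × (1−0.85) × 0.25 × 0.45 = 0.00135
slovak: 0.25 × 0.35 × (1−0.1) × 0.55 × 0.3 = 0.01299375
P(polish | x) = 0.08229375 / 0.0966375 ≈ 0.8516

0.8516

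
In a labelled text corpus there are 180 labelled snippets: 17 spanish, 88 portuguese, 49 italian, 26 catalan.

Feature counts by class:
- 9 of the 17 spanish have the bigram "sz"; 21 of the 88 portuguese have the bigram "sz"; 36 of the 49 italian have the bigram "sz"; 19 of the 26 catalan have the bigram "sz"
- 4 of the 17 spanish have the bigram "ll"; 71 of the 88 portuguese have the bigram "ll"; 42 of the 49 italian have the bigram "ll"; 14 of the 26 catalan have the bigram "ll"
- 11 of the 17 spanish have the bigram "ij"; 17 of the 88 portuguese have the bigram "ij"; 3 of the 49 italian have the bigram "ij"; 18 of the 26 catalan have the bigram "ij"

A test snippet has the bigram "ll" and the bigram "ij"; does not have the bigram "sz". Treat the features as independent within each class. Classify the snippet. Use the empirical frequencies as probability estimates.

portuguese

spanish: (17/180) × (8/17) × (4/17) × (11/17) ≈ 0.00676663
portuguese: (88/180) × (67/88) × (71/88) × (17/88) ≈ 0.0580155
italian: (49/180) × (13/49) × (42/49) × (3/49) ≈ 0.00379009
catalan: (26/180) × (7/26) × (14/26) × (18/26) ≈ 0.014497
Highest score → portuguese.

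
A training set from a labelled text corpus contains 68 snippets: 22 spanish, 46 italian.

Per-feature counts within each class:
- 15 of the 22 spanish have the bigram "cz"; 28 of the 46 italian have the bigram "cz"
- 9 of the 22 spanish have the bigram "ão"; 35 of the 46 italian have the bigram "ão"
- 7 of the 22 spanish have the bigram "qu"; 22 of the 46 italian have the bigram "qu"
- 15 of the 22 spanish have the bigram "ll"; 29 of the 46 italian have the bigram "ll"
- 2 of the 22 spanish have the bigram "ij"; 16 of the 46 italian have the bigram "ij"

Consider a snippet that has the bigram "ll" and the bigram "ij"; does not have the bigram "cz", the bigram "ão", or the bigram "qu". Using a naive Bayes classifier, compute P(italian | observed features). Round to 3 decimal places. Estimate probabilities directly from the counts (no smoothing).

0.738

spanish: (22/68) × (7/22) × (13/22) × (15/22) × (15/22) × (2/22) ≈ 0.00257072
italian: (46/68) × (18/46) × (11/46) × (24/46) × (29/46) × (16/46) ≈ 0.00724193
P(italian | x) = 0.00724193 / 0.00981265 ≈ 0.738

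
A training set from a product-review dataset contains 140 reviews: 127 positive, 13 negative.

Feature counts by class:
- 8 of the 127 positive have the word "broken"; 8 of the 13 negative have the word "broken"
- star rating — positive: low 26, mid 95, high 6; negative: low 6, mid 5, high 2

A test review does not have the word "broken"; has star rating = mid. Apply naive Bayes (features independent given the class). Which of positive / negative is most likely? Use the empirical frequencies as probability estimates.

positive: (127/140) × (119/127) × (95/127) ≈ 0.635827
negative: (13/140) × (5/13) × (5/13) ≈ 0.0137363
Highest score → positive.

positive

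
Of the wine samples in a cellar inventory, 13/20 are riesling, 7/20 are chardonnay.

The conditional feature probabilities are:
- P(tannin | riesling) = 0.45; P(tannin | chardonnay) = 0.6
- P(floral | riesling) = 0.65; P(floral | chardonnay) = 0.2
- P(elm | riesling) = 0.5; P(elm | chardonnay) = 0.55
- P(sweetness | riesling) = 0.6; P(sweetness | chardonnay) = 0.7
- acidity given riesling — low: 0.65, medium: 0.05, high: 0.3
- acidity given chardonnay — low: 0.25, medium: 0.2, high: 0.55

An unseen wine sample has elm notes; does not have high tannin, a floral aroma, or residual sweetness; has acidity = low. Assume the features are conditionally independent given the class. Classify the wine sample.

riesling

riesling: 0.65 × (1−0.45) × (1−0.65) × 0.5 × (1−0.6) × 0.65 = 0.01626625
chardonnay: 0.35 × (1−0.6) × (1−0.2) × 0.55 × (1−0.7) × 0.25 = 0.00462
Highest score → riesling.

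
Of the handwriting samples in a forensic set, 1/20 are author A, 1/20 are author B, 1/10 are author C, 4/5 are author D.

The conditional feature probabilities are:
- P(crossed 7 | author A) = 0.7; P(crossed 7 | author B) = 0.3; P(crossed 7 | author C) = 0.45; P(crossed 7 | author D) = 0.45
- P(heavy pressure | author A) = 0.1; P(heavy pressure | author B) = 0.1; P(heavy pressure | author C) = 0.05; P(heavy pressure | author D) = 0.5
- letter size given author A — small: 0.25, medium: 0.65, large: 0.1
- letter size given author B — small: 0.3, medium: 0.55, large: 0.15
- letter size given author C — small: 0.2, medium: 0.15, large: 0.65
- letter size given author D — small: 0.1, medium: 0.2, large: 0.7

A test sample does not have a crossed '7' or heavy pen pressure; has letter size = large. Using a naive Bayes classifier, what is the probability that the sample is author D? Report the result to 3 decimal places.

author A: 0.05 × (1−0.7) × (1−0.1) × 0.1 = 0.00135
author B: 0.05 × (1−0.3) × (1−0.1) × 0.15 = 0.004725
author C: 0.1 × (1−0.45) × (1−0.05) × 0.65 = 0.0339625
author D: 0.8 × (1−0.45) × (1−0.5) × 0.7 = 0.154
P(author D | x) = 0.154 / 0.1940375 ≈ 0.794

0.794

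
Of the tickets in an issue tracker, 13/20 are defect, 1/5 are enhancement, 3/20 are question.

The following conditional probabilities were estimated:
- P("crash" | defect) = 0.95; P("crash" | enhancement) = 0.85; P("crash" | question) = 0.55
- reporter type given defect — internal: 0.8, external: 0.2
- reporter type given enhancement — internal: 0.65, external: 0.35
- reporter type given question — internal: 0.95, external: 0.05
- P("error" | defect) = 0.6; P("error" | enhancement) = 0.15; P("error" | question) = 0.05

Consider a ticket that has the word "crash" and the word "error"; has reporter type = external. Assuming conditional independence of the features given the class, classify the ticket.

defect: 0.65 × 0.95 × 0.2 × 0.6 = 0.0741
enhancement: 0.2 × 0.85 × 0.35 × 0.15 = 0.008925
question: 0.15 × 0.55 × 0.05 × 0.05 = 0.00020625
Highest score → defect.

defect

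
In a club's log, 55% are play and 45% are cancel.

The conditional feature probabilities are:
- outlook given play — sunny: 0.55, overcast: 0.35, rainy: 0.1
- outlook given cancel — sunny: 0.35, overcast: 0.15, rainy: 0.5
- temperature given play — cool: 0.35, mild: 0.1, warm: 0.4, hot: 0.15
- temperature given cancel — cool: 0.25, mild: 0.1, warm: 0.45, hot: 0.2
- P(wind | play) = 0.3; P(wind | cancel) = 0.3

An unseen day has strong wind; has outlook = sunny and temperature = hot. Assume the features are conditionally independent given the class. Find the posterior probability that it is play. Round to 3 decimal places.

0.590

play: 0.55 × 0.55 × 0.15 × 0.3 = 0.0136125
cancel: 0.45 × 0.35 × 0.2 × 0.3 = 0.00945
P(play | x) = 0.0136125 / 0.0230625 ≈ 0.590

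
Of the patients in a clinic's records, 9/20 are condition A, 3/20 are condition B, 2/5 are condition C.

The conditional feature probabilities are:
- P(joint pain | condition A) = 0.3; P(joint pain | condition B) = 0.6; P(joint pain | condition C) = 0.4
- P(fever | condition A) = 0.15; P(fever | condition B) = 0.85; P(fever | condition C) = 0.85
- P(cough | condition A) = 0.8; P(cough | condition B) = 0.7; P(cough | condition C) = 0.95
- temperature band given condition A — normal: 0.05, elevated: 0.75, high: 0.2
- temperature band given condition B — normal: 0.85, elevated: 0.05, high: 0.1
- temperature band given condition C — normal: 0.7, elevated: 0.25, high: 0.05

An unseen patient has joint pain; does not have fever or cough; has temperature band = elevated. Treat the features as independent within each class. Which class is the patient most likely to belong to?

condition A: 0.45 × 0.3 × (1−0.15) × (1−0.8) × 0.75 = 0.0172125
condition B: 0.15 × 0.6 × (1−0.85) × (1−0.7) × 0.05 = 0.0002025
condition C: 0.4 × 0.4 × (1−0.85) × (1−0.95) × 0.25 = 0.0003
Highest score → condition A.

condition A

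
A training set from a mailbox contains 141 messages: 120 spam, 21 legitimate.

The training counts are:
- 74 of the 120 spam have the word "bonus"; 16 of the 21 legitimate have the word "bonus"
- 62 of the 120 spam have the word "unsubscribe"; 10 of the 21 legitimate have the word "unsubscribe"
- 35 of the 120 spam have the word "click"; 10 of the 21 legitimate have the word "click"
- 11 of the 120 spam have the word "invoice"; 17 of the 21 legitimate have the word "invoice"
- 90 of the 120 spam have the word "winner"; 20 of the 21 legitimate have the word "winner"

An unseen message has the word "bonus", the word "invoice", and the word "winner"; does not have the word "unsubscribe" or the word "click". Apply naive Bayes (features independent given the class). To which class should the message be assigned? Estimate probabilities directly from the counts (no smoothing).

legitimate

spam: (120/141) × (74/120) × (58/120) × (85/120) × (11/120) × (90/120) ≈ 0.0123529
legitimate: (21/141) × (16/21) × (11/21) × (11/21) × (17/21) × (20/21) ≈ 0.0240042
Highest score → legitimate.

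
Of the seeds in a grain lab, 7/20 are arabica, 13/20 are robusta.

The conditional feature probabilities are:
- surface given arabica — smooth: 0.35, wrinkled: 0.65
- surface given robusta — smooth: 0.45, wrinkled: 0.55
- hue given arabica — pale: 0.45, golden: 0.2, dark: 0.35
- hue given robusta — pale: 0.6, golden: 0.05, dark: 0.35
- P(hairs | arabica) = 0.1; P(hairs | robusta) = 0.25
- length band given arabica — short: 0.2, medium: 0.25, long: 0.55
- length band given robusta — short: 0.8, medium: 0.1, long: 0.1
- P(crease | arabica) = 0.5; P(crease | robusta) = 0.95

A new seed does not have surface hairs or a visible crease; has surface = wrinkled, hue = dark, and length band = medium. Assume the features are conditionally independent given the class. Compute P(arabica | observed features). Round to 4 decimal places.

0.9502

arabica: 0.35 × 0.65 × 0.35 × (1−0.1) × 0.25 × (1−0.5) = 0.0089578125
robusta: 0.65 × 0.55 × 0.35 × (1−0.25) × 0.1 × (1−0.95) = 0.00046921875
P(arabica | x) = 0.0089578125 / 0.00942703125 ≈ 0.9502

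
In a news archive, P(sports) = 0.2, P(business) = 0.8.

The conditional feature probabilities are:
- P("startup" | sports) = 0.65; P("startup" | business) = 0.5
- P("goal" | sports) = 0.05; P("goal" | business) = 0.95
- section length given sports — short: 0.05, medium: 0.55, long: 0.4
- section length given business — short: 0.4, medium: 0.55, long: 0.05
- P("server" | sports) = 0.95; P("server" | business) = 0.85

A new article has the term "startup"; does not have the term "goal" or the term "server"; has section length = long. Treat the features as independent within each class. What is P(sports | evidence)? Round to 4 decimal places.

0.9427

sports: 0.2 × 0.65 × (1−0.05) × 0.4 × (1−0.95) = 0.00247
business: 0.8 × 0.5 × (1−0.95) × 0.05 × (1−0.85) = 0.00015
P(sports | x) = 0.00247 / 0.00262 ≈ 0.9427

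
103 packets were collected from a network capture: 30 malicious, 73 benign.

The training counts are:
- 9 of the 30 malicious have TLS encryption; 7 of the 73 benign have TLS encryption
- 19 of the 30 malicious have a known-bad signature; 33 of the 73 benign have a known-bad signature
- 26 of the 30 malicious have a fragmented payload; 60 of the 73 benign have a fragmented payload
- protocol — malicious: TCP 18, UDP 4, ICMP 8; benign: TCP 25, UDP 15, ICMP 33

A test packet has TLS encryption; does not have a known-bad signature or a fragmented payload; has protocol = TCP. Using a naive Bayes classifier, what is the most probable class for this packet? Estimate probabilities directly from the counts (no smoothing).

malicious: (30/103) × (9/30) × (11/30) × (4/30) × (18/30) ≈ 0.00256311
benign: (73/103) × (7/73) × (40/73) × (13/73) × (25/73) ≈ 0.0022711
Highest score → malicious.

malicious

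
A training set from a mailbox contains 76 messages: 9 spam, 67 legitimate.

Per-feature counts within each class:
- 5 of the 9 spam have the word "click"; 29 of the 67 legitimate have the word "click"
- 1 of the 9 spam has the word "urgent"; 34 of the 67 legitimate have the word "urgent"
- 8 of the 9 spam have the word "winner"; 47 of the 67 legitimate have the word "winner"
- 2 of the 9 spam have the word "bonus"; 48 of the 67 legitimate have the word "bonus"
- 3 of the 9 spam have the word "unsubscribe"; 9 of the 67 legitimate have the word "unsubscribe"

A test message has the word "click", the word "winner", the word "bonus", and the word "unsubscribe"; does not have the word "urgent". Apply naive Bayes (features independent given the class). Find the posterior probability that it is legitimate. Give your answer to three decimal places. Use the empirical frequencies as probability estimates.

0.767

spam: (9/76) × (5/9) × (8/9) × (8/9) × (2/9) × (3/9) ≈ 0.0038505
legitimate: (67/76) × (29/67) × (33/67) × (47/67) × (48/67) × (9/67) ≈ 0.0126876
P(legitimate | x) = 0.0126876 / 0.0165381 ≈ 0.767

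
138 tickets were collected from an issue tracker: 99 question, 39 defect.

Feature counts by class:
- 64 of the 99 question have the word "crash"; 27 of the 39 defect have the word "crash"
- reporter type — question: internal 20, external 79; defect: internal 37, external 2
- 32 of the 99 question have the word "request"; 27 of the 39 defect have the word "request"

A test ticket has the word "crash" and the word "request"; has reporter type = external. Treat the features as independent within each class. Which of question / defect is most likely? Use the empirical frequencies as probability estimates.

question: (99/138) × (64/99) × (79/99) × (32/99) ≈ 0.119621
defect: (39/138) × (27/39) × (2/39) × (27/39) ≈ 0.00694623
Highest score → question.

question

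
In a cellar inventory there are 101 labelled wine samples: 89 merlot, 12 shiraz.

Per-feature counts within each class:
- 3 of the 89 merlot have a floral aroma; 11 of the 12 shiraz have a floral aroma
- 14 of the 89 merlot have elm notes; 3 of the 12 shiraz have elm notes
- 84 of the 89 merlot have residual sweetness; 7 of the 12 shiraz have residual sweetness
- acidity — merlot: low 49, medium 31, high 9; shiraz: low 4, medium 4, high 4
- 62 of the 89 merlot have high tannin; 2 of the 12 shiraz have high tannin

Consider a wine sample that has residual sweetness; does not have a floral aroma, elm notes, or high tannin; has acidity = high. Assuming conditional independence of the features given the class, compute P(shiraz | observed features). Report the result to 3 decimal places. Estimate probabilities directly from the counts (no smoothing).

0.055

merlot: (89/101) × (86/89) × (75/89) × (84/89) × (9/89) × (27/89) ≈ 0.0207761
shiraz: (12/101) × (1/12) × (9/12) × (7/12) × (4/12) × (10/12) ≈ 0.00120325
P(shiraz | x) = 0.00120325 / 0.02197935 ≈ 0.055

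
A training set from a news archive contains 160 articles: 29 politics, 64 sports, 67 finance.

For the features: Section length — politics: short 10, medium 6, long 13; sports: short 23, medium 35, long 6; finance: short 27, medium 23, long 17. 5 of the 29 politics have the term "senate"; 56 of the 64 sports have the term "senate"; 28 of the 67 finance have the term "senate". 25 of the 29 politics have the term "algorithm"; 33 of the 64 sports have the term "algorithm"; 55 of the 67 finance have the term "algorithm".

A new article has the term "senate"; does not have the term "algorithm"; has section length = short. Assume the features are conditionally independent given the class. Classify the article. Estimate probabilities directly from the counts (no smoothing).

politics: (29/160) × (10/29) × (5/29) × (4/29) ≈ 0.00148633
sports: (64/160) × (23/64) × (56/64) × (31/64) = 0.06092529296875
finance: (67/160) × (27/67) × (28/67) × (12/67) ≈ 0.0126309
Highest score → sports.

sports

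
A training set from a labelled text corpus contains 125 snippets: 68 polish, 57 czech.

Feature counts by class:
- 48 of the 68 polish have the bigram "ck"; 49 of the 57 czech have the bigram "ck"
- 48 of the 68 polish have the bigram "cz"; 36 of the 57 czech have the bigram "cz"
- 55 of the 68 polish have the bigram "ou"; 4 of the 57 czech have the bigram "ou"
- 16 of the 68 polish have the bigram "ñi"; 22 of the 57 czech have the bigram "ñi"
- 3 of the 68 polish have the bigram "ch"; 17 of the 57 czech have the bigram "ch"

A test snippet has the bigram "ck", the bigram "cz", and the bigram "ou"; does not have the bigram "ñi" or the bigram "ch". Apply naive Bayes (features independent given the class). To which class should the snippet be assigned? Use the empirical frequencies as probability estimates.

polish: (68/125) × (48/68) × (48/68) × (55/68) × (52/68) × (65/68) ≈ 0.160257
czech: (57/125) × (49/57) × (36/57) × (4/57) × (35/57) × (40/57) ≈ 0.00748647
Highest score → polish.

polish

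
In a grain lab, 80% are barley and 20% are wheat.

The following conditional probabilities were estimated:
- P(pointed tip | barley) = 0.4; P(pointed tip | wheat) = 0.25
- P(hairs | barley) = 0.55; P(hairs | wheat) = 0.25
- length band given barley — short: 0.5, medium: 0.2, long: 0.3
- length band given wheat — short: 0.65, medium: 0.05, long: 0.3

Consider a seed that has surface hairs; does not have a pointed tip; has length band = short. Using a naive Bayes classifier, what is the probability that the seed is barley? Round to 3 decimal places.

barley: 0.8 × (1−0.4) × 0.55 × 0.5 = 0.132
wheat: 0.2 × (1−0.25) × 0.25 × 0.65 = 0.024375
P(barley | x) = 0.132 / 0.156375 ≈ 0.844

0.844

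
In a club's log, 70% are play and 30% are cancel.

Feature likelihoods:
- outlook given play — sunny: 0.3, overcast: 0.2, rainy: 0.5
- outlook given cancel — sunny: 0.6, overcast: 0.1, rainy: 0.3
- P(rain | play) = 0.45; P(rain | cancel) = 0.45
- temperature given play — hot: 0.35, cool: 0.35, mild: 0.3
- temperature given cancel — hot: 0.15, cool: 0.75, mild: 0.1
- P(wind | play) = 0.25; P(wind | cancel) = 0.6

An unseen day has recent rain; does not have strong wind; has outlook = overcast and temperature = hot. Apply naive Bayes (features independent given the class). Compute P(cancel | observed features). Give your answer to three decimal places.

play: 0.7 × 0.2 × 0.45 × 0.35 × (1−0.25) = 0.0165375
cancel: 0.3 × 0.1 × 0.45 × 0.15 × (1−0.6) = 0.00081
P(cancel | x) = 0.00081 / 0.0173475 ≈ 0.047

0.047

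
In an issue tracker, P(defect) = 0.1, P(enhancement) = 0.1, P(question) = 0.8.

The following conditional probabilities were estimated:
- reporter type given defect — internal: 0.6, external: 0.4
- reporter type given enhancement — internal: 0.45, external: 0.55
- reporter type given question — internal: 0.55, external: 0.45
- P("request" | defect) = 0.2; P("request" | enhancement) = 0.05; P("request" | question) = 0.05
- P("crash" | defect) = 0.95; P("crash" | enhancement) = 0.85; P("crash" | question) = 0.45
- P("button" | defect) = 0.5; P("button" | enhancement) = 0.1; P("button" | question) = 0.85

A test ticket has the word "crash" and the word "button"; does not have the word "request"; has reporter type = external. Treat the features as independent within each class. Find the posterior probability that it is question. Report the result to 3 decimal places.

0.869

defect: 0.1 × 0.4 × (1−0.2) × 0.95 × 0.5 = 0.0152
enhancement: 0.1 × 0.55 × (1−0.05) × 0.85 × 0.1 = 0.00444125
question: 0.8 × 0.45 × (1−0.05) × 0.45 × 0.85 = 0.130815
P(question | x) = 0.130815 / 0.15045625 ≈ 0.869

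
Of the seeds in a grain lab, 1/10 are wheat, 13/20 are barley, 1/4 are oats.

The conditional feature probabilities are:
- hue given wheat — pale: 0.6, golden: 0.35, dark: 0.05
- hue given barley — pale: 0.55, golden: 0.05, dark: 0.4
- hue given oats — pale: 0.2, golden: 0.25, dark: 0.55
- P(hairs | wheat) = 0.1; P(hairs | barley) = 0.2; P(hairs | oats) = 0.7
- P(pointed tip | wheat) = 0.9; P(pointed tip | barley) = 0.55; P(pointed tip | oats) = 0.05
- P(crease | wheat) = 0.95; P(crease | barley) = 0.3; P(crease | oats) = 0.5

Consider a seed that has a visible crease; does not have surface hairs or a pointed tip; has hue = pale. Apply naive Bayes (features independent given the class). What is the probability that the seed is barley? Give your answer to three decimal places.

0.759

wheat: 0.1 × 0.6 × (1−0.1) × (1−0.9) × 0.95 = 0.00513
barley: 0.65 × 0.55 × (1−0.2) × (1−0.55) × 0.3 = 0.03861
oats: 0.25 × 0.2 × (1−0.7) × (1−0.05) × 0.5 = 0.007125
P(barley | x) = 0.03861 / 0.050865 ≈ 0.759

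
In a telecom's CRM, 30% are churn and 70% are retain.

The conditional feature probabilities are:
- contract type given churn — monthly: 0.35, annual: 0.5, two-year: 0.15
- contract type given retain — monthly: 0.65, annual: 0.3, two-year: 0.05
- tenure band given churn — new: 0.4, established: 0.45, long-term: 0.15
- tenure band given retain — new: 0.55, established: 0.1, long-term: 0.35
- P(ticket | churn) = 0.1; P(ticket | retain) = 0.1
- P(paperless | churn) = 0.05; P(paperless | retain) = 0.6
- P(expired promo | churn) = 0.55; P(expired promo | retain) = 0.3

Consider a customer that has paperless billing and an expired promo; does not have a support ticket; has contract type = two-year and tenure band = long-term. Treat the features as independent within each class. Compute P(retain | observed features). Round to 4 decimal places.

0.9224

churn: 0.3 × 0.15 × 0.15 × (1−0.1) × 0.05 × 0.55 = 0.0001670625
retain: 0.7 × 0.05 × 0.35 × (1−0.1) × 0.6 × 0.3 = 0.0019845
P(retain | x) = 0.0019845 / 0.0021515625 ≈ 0.9224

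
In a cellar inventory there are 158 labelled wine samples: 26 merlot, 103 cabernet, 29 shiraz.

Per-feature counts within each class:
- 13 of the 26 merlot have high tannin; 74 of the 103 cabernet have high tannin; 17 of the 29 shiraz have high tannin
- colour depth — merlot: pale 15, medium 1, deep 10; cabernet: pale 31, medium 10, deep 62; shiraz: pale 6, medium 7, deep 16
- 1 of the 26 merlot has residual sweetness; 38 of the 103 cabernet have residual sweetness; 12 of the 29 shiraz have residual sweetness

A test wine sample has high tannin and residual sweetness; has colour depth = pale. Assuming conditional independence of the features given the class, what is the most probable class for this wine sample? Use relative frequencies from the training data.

merlot: (26/158) × (13/26) × (15/26) × (1/26) ≈ 0.00182571
cabernet: (103/158) × (74/103) × (31/103) × (38/103) ≈ 0.052005
shiraz: (29/158) × (17/29) × (6/29) × (12/29) ≈ 0.00921146
Highest score → cabernet.

cabernet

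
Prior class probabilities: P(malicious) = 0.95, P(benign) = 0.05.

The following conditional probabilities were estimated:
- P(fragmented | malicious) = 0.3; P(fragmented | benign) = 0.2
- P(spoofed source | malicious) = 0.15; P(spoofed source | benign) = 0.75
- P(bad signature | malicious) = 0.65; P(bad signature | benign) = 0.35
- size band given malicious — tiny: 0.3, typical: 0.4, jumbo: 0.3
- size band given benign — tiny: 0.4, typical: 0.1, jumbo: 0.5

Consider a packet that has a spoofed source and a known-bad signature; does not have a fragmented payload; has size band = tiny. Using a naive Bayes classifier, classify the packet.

malicious

malicious: 0.95 × (1−0.3) × 0.15 × 0.65 × 0.3 = 0.01945125
benign: 0.05 × (1−0.2) × 0.75 × 0.35 × 0.4 = 0.0042
Highest score → malicious.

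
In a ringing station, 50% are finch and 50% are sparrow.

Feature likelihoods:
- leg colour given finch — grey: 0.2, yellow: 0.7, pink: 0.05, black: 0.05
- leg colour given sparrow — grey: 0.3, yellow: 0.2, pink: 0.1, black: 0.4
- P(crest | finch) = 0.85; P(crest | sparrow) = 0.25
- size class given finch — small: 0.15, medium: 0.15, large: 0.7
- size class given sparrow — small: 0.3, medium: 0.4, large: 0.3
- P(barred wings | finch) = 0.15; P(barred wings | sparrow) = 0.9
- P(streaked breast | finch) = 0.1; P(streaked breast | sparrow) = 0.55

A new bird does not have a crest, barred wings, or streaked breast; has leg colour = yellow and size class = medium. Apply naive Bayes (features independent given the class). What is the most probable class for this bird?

finch

finch: 0.5 × 0.7 × (1−0.85) × 0.15 × (1−0.15) × (1−0.1) = 0.006024375
sparrow: 0.5 × 0.2 × (1−0.25) × 0.4 × (1−0.9) × (1−0.55) = 0.00135
Highest score → finch.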